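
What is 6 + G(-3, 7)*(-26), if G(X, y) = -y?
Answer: 188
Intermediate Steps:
6 + G(-3, 7)*(-26) = 6 - 1*7*(-26) = 6 - 7*(-26) = 6 + 182 = 188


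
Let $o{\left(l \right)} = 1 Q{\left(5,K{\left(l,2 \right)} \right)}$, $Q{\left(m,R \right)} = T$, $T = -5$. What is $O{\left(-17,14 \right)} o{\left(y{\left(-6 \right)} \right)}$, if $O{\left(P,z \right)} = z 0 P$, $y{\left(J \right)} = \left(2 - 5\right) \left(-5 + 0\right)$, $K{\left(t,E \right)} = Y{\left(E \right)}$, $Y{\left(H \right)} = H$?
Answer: $0$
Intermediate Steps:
$K{\left(t,E \right)} = E$
$Q{\left(m,R \right)} = -5$
$y{\left(J \right)} = 15$ ($y{\left(J \right)} = \left(-3\right) \left(-5\right) = 15$)
$O{\left(P,z \right)} = 0$ ($O{\left(P,z \right)} = 0 P = 0$)
$o{\left(l \right)} = -5$ ($o{\left(l \right)} = 1 \left(-5\right) = -5$)
$O{\left(-17,14 \right)} o{\left(y{\left(-6 \right)} \right)} = 0 \left(-5\right) = 0$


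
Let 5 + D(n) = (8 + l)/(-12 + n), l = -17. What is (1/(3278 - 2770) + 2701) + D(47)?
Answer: 47930343/17780 ≈ 2695.7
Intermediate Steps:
D(n) = -5 - 9/(-12 + n) (D(n) = -5 + (8 - 17)/(-12 + n) = -5 - 9/(-12 + n))
(1/(3278 - 2770) + 2701) + D(47) = (1/(3278 - 2770) + 2701) + (51 - 5*47)/(-12 + 47) = (1/508 + 2701) + (51 - 235)/35 = (1/508 + 2701) + (1/35)*(-184) = 1372109/508 - 184/35 = 47930343/17780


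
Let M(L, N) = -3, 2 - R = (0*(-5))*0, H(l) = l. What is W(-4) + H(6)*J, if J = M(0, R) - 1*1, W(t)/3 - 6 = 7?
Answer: 15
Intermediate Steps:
R = 2 (R = 2 - 0*(-5)*0 = 2 - 0*0 = 2 - 1*0 = 2 + 0 = 2)
W(t) = 39 (W(t) = 18 + 3*7 = 18 + 21 = 39)
J = -4 (J = -3 - 1*1 = -3 - 1 = -4)
W(-4) + H(6)*J = 39 + 6*(-4) = 39 - 24 = 15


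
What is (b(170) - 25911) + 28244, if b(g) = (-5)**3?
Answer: 2208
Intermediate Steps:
b(g) = -125
(b(170) - 25911) + 28244 = (-125 - 25911) + 28244 = -26036 + 28244 = 2208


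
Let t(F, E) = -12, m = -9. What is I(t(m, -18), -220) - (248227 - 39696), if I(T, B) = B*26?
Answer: -214251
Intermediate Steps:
I(T, B) = 26*B
I(t(m, -18), -220) - (248227 - 39696) = 26*(-220) - (248227 - 39696) = -5720 - 1*208531 = -5720 - 208531 = -214251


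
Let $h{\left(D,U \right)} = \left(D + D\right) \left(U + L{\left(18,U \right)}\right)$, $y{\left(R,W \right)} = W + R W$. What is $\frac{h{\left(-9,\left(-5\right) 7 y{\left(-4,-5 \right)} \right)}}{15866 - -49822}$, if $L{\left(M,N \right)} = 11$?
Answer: $\frac{771}{5474} \approx 0.14085$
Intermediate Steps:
$h{\left(D,U \right)} = 2 D \left(11 + U\right)$ ($h{\left(D,U \right)} = \left(D + D\right) \left(U + 11\right) = 2 D \left(11 + U\right)$)
$\frac{h{\left(-9,\left(-5\right) 7 y{\left(-4,-5 \right)} \right)}}{15866 - -49822} = \frac{2 \left(-9\right) \left(11 + \left(-5\right) 7 \left(- 5 \left(1 - 4\right)\right)\right)}{15866 - -49822} = \frac{2 \left(-9\right) \left(11 - 35 \left(\left(-5\right) \left(-3\right)\right)\right)}{15866 + 49822} = \frac{2 \left(-9\right) \left(11 - 525\right)}{65688} = 2 \left(-9\right) \left(11 - 525\right) \frac{1}{65688} = 2 \left(-9\right) \left(-514\right) \frac{1}{65688} = 9252 \cdot \frac{1}{65688} = \frac{771}{5474}$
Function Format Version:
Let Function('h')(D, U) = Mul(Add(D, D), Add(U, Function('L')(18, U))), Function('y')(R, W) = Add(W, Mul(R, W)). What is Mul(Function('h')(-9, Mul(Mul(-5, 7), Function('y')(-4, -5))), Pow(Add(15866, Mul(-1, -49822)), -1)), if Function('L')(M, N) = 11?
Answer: Rational(771, 5474) ≈ 0.14085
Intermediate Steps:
Function('h')(D, U) = Mul(2, D, Add(11, U)) (Function('h')(D, U) = Mul(Add(D, D), Add(U, 11)) = Mul(Mul(2, D), Add(11, U)) = Mul(2, D, Add(11, U)))
Mul(Function('h')(-9, Mul(Mul(-5, 7), Function('y')(-4, -5))), Pow(Add(15866, Mul(-1, -49822)), -1)) = Mul(Mul(2, -9, Add(11, Mul(Mul(-5, 7), Mul(-5, Add(1, -4))))), Pow(Add(15866, Mul(-1, -49822)), -1)) = Mul(Mul(2, -9, Add(11, Mul(-35, Mul(-5, -3)))), Pow(Add(15866, 49822), -1)) = Mul(Mul(2, -9, Add(11, Mul(-35, 15))), Pow(65688, -1)) = Mul(Mul(2, -9, Add(11, -525)), Rational(1, 65688)) = Mul(Mul(2, -9, -514), Rational(1, 65688)) = Mul(9252, Rational(1, 65688)) = Rational(771, 5474)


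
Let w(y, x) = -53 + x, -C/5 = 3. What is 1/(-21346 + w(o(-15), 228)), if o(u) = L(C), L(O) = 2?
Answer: -1/21171 ≈ -4.7234e-5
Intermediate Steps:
C = -15 (C = -5*3 = -15)
o(u) = 2
1/(-21346 + w(o(-15), 228)) = 1/(-21346 + (-53 + 228)) = 1/(-21346 + 175) = 1/(-21171) = -1/21171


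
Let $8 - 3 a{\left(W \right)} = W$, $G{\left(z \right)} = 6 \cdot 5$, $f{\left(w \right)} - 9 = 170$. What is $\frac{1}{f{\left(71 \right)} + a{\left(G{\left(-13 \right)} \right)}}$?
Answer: $\frac{3}{515} \approx 0.0058252$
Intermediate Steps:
$f{\left(w \right)} = 179$ ($f{\left(w \right)} = 9 + 170 = 179$)
$G{\left(z \right)} = 30$
$a{\left(W \right)} = \frac{8}{3} - \frac{W}{3}$
$\frac{1}{f{\left(71 \right)} + a{\left(G{\left(-13 \right)} \right)}} = \frac{1}{179 + \left(\frac{8}{3} - 10\right)} = \frac{1}{179 - \frac{22}{3}} = \frac{1}{\frac{515}{3}} = \frac{3}{515}$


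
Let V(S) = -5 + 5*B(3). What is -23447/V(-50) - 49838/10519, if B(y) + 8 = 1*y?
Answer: 245143853/315570 ≈ 776.83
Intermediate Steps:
B(y) = -8 + y (B(y) = -8 + 1*y = -8 + y)
V(S) = -30 (V(S) = -5 + 5*(-8 + 3) = -5 + 5*(-5) = -5 - 25 = -30)
-23447/V(-50) - 49838/10519 = -23447/(-30) - 49838/10519 = -23447*(-1/30) - 49838*1/10519 = 23447/30 - 49838/10519 = 245143853/315570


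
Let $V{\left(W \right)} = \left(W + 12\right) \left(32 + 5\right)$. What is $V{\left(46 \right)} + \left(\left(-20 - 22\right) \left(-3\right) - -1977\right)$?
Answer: $4249$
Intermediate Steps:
$V{\left(W \right)} = 444 + 37 W$ ($V{\left(W \right)} = \left(12 + W\right) 37 = 444 + 37 W$)
$V{\left(46 \right)} + \left(\left(-20 - 22\right) \left(-3\right) - -1977\right) = \left(444 + 37 \cdot 46\right) + \left(\left(-20 - 22\right) \left(-3\right) - -1977\right) = \left(444 + 1702\right) + \left(\left(-42\right) \left(-3\right) + 1977\right) = 2146 + \left(126 + 1977\right) = 2146 + 2103 = 4249$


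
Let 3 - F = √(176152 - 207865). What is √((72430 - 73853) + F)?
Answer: √(-1420 - 31*I*√33) ≈ 2.3583 - 37.757*I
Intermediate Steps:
F = 3 - 31*I*√33 (F = 3 - √(176152 - 207865) = 3 - √(-31713) = 3 - 31*I*√33 ≈ 3.0 - 178.08*I)
√((72430 - 73853) + F) = √((72430 - 73853) + (3 - 31*I*√33)) = √(-1423 + (3 - 31*I*√33)) = √(-1420 - 31*I*√33)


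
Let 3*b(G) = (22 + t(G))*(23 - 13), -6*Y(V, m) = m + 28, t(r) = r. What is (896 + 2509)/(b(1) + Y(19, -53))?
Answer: 4086/97 ≈ 42.124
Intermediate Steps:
Y(V, m) = -14/3 - m/6 (Y(V, m) = -(m + 28)/6 = -(28 + m)/6 = -14/3 - m/6)
b(G) = 220/3 + 10*G/3 (b(G) = ((22 + G)*(23 - 13))/3 = ((22 + G)*10)/3 = (220 + 10*G)/3 = 220/3 + 10*G/3)
(896 + 2509)/(b(1) + Y(19, -53)) = (896 + 2509)/((220/3 + (10/3)*1) + (-14/3 - 1/6*(-53))) = 3405/((220/3 + 10/3) + (-14/3 + 53/6)) = 3405/(230/3 + 25/6) = 3405/(485/6) = 3405*(6/485) = 4086/97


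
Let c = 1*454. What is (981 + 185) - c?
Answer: 712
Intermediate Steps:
c = 454
(981 + 185) - c = (981 + 185) - 1*454 = 1166 - 454 = 712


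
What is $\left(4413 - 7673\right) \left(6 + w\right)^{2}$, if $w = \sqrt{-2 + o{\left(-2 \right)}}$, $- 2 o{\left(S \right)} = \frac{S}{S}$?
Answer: $-109210 - 19560 i \sqrt{10} \approx -1.0921 \cdot 10^{5} - 61854.0 i$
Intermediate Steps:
$o{\left(S \right)} = - \frac{1}{2}$ ($o{\left(S \right)} = - \frac{S \frac{1}{S}}{2} = \left(- \frac{1}{2}\right) 1 = - \frac{1}{2}$)
$w = \frac{i \sqrt{10}}{2}$ ($w = \sqrt{-2 - \frac{1}{2}} = \sqrt{- \frac{5}{2}} = \frac{i \sqrt{10}}{2} \approx 1.5811 i$)
$\left(4413 - 7673\right) \left(6 + w\right)^{2} = \left(4413 - 7673\right) \left(6 + \frac{i \sqrt{10}}{2}\right)^{2} = - 3260 \left(6 + \frac{i \sqrt{10}}{2}\right)^{2}$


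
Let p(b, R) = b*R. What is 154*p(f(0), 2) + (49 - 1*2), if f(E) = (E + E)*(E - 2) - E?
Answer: 47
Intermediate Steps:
f(E) = -E + 2*E*(-2 + E) (f(E) = (2*E)*(-2 + E) - E = 2*E*(-2 + E) - E = -E + 2*E*(-2 + E))
p(b, R) = R*b
154*p(f(0), 2) + (49 - 1*2) = 154*(2*(0*(-5 + 2*0))) + (49 - 1*2) = 154*(2*(0*(-5 + 0))) + (49 - 2) = 154*(2*(0*(-5))) + 47 = 154*(2*0) + 47 = 154*0 + 47 = 0 + 47 = 47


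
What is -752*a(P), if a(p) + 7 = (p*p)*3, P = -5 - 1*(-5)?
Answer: 5264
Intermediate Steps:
P = 0 (P = -5 + 5 = 0)
a(p) = -7 + 3*p² (a(p) = -7 + (p*p)*3 = -7 + p²*3 = -7 + 3*p²)
-752*a(P) = -752*(-7 + 3*0²) = -752*(-7 + 3*0) = -752*(-7 + 0) = -752*(-7) = 5264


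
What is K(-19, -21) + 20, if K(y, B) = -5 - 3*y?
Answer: 72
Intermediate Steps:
K(-19, -21) + 20 = (-5 - 3*(-19)) + 20 = (-5 + 57) + 20 = 52 + 20 = 72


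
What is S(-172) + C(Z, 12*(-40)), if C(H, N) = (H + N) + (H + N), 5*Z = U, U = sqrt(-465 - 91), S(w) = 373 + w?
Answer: -759 + 4*I*sqrt(139)/5 ≈ -759.0 + 9.4319*I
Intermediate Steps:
U = 2*I*sqrt(139) (U = sqrt(-556) = 2*I*sqrt(139) ≈ 23.58*I)
Z = 2*I*sqrt(139)/5 (Z = (2*I*sqrt(139))/5 = 2*I*sqrt(139)/5 ≈ 4.7159*I)
C(H, N) = 2*H + 2*N
S(-172) + C(Z, 12*(-40)) = (373 - 172) + (2*(2*I*sqrt(139)/5) + 2*(12*(-40))) = 201 + (4*I*sqrt(139)/5 + 2*(-480)) = 201 + (4*I*sqrt(139)/5 - 960) = 201 + (-960 + 4*I*sqrt(139)/5) = -759 + 4*I*sqrt(139)/5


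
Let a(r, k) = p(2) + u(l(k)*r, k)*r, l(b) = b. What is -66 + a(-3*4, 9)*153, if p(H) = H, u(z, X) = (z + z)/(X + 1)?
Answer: 199488/5 ≈ 39898.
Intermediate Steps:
u(z, X) = 2*z/(1 + X) (u(z, X) = (2*z)/(1 + X) = 2*z/(1 + X))
a(r, k) = 2 + 2*k*r²/(1 + k) (a(r, k) = 2 + (2*(k*r)/(1 + k))*r = 2 + (2*k*r/(1 + k))*r = 2 + 2*k*r²/(1 + k))
-66 + a(-3*4, 9)*153 = -66 + (2*(1 + 9 + 9*(-3*4)²)/(1 + 9))*153 = -66 + (2*(1 + 9 + 9*(-12)²)/10)*153 = -66 + (2*(⅒)*(1 + 9 + 9*144))*153 = -66 + (2*(⅒)*(1 + 9 + 1296))*153 = -66 + (2*(⅒)*1306)*153 = -66 + (1306/5)*153 = -66 + 199818/5 = 199488/5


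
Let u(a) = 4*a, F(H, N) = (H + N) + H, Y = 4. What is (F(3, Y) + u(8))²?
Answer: 1764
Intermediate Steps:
F(H, N) = N + 2*H
(F(3, Y) + u(8))² = ((4 + 2*3) + 4*8)² = ((4 + 6) + 32)² = (10 + 32)² = 42² = 1764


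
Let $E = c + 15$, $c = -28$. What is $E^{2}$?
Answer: $169$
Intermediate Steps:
$E = -13$ ($E = -28 + 15 = -13$)
$E^{2} = \left(-13\right)^{2} = 169$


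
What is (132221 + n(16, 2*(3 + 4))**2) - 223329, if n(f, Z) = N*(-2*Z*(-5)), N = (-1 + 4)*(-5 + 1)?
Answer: 2731292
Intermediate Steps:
N = -12 (N = 3*(-4) = -12)
n(f, Z) = -120*Z (n(f, Z) = -12*(-2*Z)*(-5) = -120*Z)
(132221 + n(16, 2*(3 + 4))**2) - 223329 = (132221 + (-240*(3 + 4))**2) - 223329 = (132221 + (-240*7)**2) - 223329 = (132221 + (-120*14)**2) - 223329 = (132221 + (-1680)**2) - 223329 = (132221 + 2822400) - 223329 = 2954621 - 223329 = 2731292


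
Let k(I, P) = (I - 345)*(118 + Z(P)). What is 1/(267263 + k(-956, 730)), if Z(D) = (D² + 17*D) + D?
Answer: -1/710284295 ≈ -1.4079e-9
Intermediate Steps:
Z(D) = D² + 18*D
k(I, P) = (-345 + I)*(118 + P*(18 + P)) (k(I, P) = (I - 345)*(118 + P*(18 + P)) = (-345 + I)*(118 + P*(18 + P)))
1/(267263 + k(-956, 730)) = 1/(267263 + (-40710 + 118*(-956) - 345*730*(18 + 730) - 956*730*(18 + 730))) = 1/(267263 + (-40710 - 112808 - 345*730*748 - 956*730*748)) = 1/(267263 + (-40710 - 112808 - 188383800 - 522014240)) = 1/(267263 - 710551558) = 1/(-710284295) = -1/710284295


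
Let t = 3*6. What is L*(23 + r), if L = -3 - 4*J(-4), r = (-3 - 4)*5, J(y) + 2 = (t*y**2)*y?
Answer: -55356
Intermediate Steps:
t = 18
J(y) = -2 + 18*y**3 (J(y) = -2 + (18*y**2)*y = -2 + 18*y**3)
r = -35 (r = -7*5 = -35)
L = 4613 (L = -3 - 4*(-2 + 18*(-4)**3) = -3 - 4*(-2 + 18*(-64)) = -3 - 4*(-2 - 1152) = -3 - 4*(-1154) = -3 + 4616 = 4613)
L*(23 + r) = 4613*(23 - 35) = 4613*(-12) = -55356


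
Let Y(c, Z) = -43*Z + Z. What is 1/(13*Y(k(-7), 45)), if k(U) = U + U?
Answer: -1/24570 ≈ -4.0700e-5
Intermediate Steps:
k(U) = 2*U
Y(c, Z) = -42*Z
1/(13*Y(k(-7), 45)) = 1/(13*(-42*45)) = 1/(13*(-1890)) = 1/(-24570) = -1/24570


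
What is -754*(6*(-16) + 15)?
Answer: 61074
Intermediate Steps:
-754*(6*(-16) + 15) = -754*(-96 + 15) = -754*(-81) = 61074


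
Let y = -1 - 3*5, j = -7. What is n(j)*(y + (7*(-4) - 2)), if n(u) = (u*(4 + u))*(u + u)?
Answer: 13524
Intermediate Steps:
y = -16 (y = -1 - 15 = -16)
n(u) = 2*u²*(4 + u) (n(u) = (u*(4 + u))*(2*u) = 2*u²*(4 + u))
n(j)*(y + (7*(-4) - 2)) = (2*(-7)²*(4 - 7))*(-16 + (7*(-4) - 2)) = (2*49*(-3))*(-16 + (-28 - 2)) = -294*(-16 - 30) = -294*(-46) = 13524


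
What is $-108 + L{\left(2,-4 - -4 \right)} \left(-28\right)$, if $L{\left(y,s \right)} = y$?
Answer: $-164$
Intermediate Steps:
$-108 + L{\left(2,-4 - -4 \right)} \left(-28\right) = -108 + 2 \left(-28\right) = -108 - 56 = -164$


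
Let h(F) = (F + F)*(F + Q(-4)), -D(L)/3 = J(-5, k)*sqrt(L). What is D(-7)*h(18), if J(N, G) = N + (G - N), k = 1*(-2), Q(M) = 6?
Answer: 5184*I*sqrt(7) ≈ 13716.0*I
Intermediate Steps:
k = -2
J(N, G) = G
D(L) = 6*sqrt(L) (D(L) = -(-6)*sqrt(L) = 6*sqrt(L))
h(F) = 2*F*(6 + F) (h(F) = (F + F)*(F + 6) = (2*F)*(6 + F) = 2*F*(6 + F))
D(-7)*h(18) = (6*sqrt(-7))*(2*18*(6 + 18)) = (6*(I*sqrt(7)))*(2*18*24) = (6*I*sqrt(7))*864 = 5184*I*sqrt(7)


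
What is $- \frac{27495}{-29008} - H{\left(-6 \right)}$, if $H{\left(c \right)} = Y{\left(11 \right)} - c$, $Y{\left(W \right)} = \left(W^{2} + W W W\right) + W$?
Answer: $- \frac{42585257}{29008} \approx -1468.1$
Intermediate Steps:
$Y{\left(W \right)} = W + W^{2} + W^{3}$ ($Y{\left(W \right)} = \left(W^{2} + W^{2} W\right) + W = \left(W^{2} + W^{3}\right) + W = W + W^{2} + W^{3}$)
$H{\left(c \right)} = 1463 - c$ ($H{\left(c \right)} = 11 \left(1 + 11 + 11^{2}\right) - c = 11 \left(1 + 11 + 121\right) - c = 11 \cdot 133 - c = 1463 - c$)
$- \frac{27495}{-29008} - H{\left(-6 \right)} = - \frac{27495}{-29008} - \left(1463 - -6\right) = \left(-27495\right) \left(- \frac{1}{29008}\right) - \left(1463 + 6\right) = \frac{27495}{29008} - 1469 = - \frac{42585257}{29008}$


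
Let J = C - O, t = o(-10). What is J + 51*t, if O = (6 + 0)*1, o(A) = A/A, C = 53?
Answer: 98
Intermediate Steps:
o(A) = 1
t = 1
O = 6 (O = 6*1 = 6)
J = 47 (J = 53 - 1*6 = 53 - 6 = 47)
J + 51*t = 47 + 51*1 = 47 + 51 = 98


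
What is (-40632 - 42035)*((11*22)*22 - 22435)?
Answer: 1414515037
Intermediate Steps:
(-40632 - 42035)*((11*22)*22 - 22435) = -82667*(242*22 - 22435) = -82667*(5324 - 22435) = -82667*(-17111) = 1414515037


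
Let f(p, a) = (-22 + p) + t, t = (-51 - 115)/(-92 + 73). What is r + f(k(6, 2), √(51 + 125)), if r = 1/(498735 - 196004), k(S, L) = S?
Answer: -41776859/5751889 ≈ -7.2632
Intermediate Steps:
t = 166/19 (t = -166/(-19) = -166*(-1/19) = 166/19 ≈ 8.7368)
f(p, a) = -252/19 + p (f(p, a) = (-22 + p) + 166/19 = -252/19 + p)
r = 1/302731 ≈ 3.3033e-6
r + f(k(6, 2), √(51 + 125)) = 1/302731 + (-252/19 + 6) = 1/302731 - 138/19 = -41776859/5751889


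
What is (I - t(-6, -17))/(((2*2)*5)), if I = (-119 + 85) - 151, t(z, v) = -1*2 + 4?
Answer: -187/20 ≈ -9.3500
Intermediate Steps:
t(z, v) = 2 (t(z, v) = -2 + 4 = 2)
I = -185 (I = -34 - 151 = -185)
(I - t(-6, -17))/(((2*2)*5)) = (-185 - 1*2)/(((2*2)*5)) = (-185 - 2)/((4*5)) = -187/20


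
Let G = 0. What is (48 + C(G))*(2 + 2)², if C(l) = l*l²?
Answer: 768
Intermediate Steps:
C(l) = l³
(48 + C(G))*(2 + 2)² = (48 + 0³)*(2 + 2)² = (48 + 0)*4² = 48*16 = 768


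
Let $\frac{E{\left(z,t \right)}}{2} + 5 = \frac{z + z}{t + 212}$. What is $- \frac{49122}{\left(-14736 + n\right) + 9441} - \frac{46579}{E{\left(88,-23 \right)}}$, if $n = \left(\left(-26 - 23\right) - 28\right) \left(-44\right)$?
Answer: $\frac{16863692553}{2932966} \approx 5749.7$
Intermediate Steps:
$E{\left(z,t \right)} = -10 + \frac{4 z}{212 + t}$ ($E{\left(z,t \right)} = -10 + 2 \frac{z + z}{t + 212} = -10 + 2 \frac{2 z}{212 + t} = -10 + \frac{4 z}{212 + t}$)
$n = 3388$ ($n = \left(-49 - 28\right) \left(-44\right) = \left(-77\right) \left(-44\right) = 3388$)
$- \frac{49122}{\left(-14736 + n\right) + 9441} - \frac{46579}{E{\left(88,-23 \right)}} = - \frac{49122}{\left(-14736 + 3388\right) + 9441} - \frac{46579}{2 \frac{1}{212 - 23} \left(-1060 - -115 + 2 \cdot 88\right)} = - \frac{49122}{-11348 + 9441} - \frac{46579}{2 \cdot \frac{1}{189} \left(-1060 + 115 + 176\right)} = - \frac{49122}{-1907} - \frac{46579}{2 \cdot \frac{1}{189} \left(-769\right)} = \left(-49122\right) \left(- \frac{1}{1907}\right) - \frac{46579}{- \frac{1538}{189}} = \frac{49122}{1907} - - \frac{8803431}{1538} = \frac{49122}{1907} + \frac{8803431}{1538} = \frac{16863692553}{2932966}$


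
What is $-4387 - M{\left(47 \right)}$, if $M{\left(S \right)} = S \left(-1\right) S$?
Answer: $-2178$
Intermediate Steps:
$M{\left(S \right)} = - S^{2}$ ($M{\left(S \right)} = - S S = - S^{2}$)
$-4387 - M{\left(47 \right)} = -4387 - - 47^{2} = -4387 - \left(-1\right) 2209 = -4387 - -2209 = -4387 + 2209 = -2178$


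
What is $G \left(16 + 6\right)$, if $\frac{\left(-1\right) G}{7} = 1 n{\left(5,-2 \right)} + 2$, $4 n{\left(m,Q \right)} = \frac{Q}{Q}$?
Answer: $- \frac{693}{2} \approx -346.5$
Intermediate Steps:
$n{\left(m,Q \right)} = \frac{1}{4}$ ($n{\left(m,Q \right)} = \frac{Q \frac{1}{Q}}{4} = \frac{1}{4} \cdot 1 = \frac{1}{4}$)
$G = - \frac{63}{4}$ ($G = - 7 \left(1 \cdot \frac{1}{4} + 2\right) = - 7 \left(\frac{1}{4} + 2\right) = \left(-7\right) \frac{9}{4} = - \frac{63}{4} \approx -15.75$)
$G \left(16 + 6\right) = - \frac{63 \left(16 + 6\right)}{4} = \left(- \frac{63}{4}\right) 22 = - \frac{693}{2}$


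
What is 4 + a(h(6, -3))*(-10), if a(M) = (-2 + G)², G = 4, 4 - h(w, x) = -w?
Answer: -36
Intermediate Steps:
h(w, x) = 4 + w (h(w, x) = 4 - (-1)*w = 4 + w)
a(M) = 4 (a(M) = (-2 + 4)² = 2² = 4)
4 + a(h(6, -3))*(-10) = 4 + 4*(-10) = 4 - 40 = -36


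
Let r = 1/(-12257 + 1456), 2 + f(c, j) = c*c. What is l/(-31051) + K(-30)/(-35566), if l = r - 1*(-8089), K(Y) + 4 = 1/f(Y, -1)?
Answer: -2789219378886243/10711515439574068 ≈ -0.26039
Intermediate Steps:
f(c, j) = -2 + c**2 (f(c, j) = -2 + c*c = -2 + c**2)
K(Y) = -4 + 1/(-2 + Y**2)
r = -1/10801 (r = 1/(-10801) = -1/10801 ≈ -9.2584e-5)
l = 87369288/10801 (l = -1/10801 - 1*(-8089) = -1/10801 + 8089 = 87369288/10801 ≈ 8089.0)
l/(-31051) + K(-30)/(-35566) = (87369288/10801)/(-31051) + ((9 - 4*(-30)**2)/(-2 + (-30)**2))/(-35566) = (87369288/10801)*(-1/31051) + ((9 - 4*900)/(-2 + 900))*(-1/35566) = -87369288/335381851 + ((9 - 3600)/898)*(-1/35566) = -87369288/335381851 + ((1/898)*(-3591))*(-1/35566) = -87369288/335381851 - 3591/898*(-1/35566) = -87369288/335381851 + 3591/31938268 = -2789219378886243/10711515439574068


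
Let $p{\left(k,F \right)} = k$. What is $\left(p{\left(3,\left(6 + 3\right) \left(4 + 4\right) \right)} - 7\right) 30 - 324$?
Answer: $-444$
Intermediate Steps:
$\left(p{\left(3,\left(6 + 3\right) \left(4 + 4\right) \right)} - 7\right) 30 - 324 = \left(3 - 7\right) 30 - 324 = \left(-4\right) 30 - 324 = -120 - 324 = -444$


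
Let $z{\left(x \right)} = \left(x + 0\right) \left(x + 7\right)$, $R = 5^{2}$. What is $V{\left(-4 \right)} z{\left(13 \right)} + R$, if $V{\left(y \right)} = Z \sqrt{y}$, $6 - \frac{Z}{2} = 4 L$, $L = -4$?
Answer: $25 + 22880 i \approx 25.0 + 22880.0 i$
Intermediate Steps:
$R = 25$
$z{\left(x \right)} = x \left(7 + x\right)$
$Z = 44$ ($Z = 12 - 2 \cdot 4 \left(-4\right) = 12 - -32 = 12 + 32 = 44$)
$V{\left(y \right)} = 44 \sqrt{y}$
$V{\left(-4 \right)} z{\left(13 \right)} + R = 44 \sqrt{-4} \cdot 13 \left(7 + 13\right) + 25 = 44 \cdot 2 i 13 \cdot 20 + 25 = 88 i 260 + 25 = 22880 i + 25 = 25 + 22880 i$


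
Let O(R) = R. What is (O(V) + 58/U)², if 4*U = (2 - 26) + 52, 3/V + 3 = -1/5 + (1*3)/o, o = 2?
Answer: 602176/14161 ≈ 42.524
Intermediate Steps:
V = -30/17 (V = 3/(-3 + (-1/5 + (1*3)/2)) = 3/(-3 + (-1*⅕ + 3*(½))) = 3/(-3 + (-⅕ + 3/2)) = 3/(-3 + 13/10) = 3/(-17/10) = 3*(-10/17) = -30/17 ≈ -1.7647)
U = 7 (U = ((2 - 26) + 52)/4 = (-24 + 52)/4 = (¼)*28 = 7)
(O(V) + 58/U)² = (-30/17 + 58/7)² = (776/119)² = 602176/14161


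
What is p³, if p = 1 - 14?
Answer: -2197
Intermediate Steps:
p = -13
p³ = (-13)³ = -2197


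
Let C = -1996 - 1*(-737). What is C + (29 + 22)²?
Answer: 1342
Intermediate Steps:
C = -1259 (C = -1996 + 737 = -1259)
C + (29 + 22)² = -1259 + (29 + 22)² = -1259 + 51² = -1259 + 2601 = 1342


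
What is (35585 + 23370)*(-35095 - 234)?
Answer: -2082821195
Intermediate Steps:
(35585 + 23370)*(-35095 - 234) = 58955*(-35329) = -2082821195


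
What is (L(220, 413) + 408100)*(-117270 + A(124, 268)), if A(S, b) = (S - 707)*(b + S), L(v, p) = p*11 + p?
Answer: -142837243136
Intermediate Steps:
L(v, p) = 12*p (L(v, p) = 11*p + p = 12*p)
A(S, b) = (-707 + S)*(S + b)
(L(220, 413) + 408100)*(-117270 + A(124, 268)) = (12*413 + 408100)*(-117270 + (124**2 - 707*124 - 707*268 + 124*268)) = (4956 + 408100)*(-117270 + (15376 - 87668 - 189476 + 33232)) = 413056*(-117270 - 228536) = 413056*(-345806) = -142837243136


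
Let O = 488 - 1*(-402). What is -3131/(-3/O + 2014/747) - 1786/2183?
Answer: -146686852604/126066067 ≈ -1163.6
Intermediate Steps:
O = 890 (O = 488 + 402 = 890)
-3131/(-3/O + 2014/747) - 1786/2183 = -3131/(-3/890 + 2014/747) - 1786/2183 = -3131/1790219/664830 - 1786/2183 = -3131*664830/1790219 - 1786/2183 = -67147830/57749 - 1786/2183 = -146686852604/126066067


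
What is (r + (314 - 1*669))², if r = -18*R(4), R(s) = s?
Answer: 182329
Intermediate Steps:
r = -72 (r = -18*4 = -72)
(r + (314 - 1*669))² = (-72 + (314 - 1*669))² = (-72 + (314 - 669))² = (-72 - 355)² = (-427)² = 182329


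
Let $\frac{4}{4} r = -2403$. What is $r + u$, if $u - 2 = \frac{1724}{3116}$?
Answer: $- \frac{1869948}{779} \approx -2400.4$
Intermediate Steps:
$u = \frac{1989}{779}$ ($u = 2 + \frac{1724}{3116} = 2 + 1724 \cdot \frac{1}{3116} = 2 + \frac{431}{779} = \frac{1989}{779} \approx 2.5533$)
$r = -2403$
$r + u = -2403 + \frac{1989}{779} = - \frac{1869948}{779}$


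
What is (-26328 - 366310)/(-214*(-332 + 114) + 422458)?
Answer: -196319/234555 ≈ -0.83698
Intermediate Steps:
(-26328 - 366310)/(-214*(-332 + 114) + 422458) = -392638/(-214*(-218) + 422458) = -392638/(46652 + 422458) = -392638/469110 = -392638*1/469110 = -196319/234555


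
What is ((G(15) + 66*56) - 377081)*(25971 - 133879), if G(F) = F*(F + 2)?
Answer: 40263712040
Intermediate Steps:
G(F) = F*(2 + F)
((G(15) + 66*56) - 377081)*(25971 - 133879) = ((15*(2 + 15) + 66*56) - 377081)*(25971 - 133879) = ((15*17 + 3696) - 377081)*(-107908) = ((255 + 3696) - 377081)*(-107908) = (3951 - 377081)*(-107908) = -373130*(-107908) = 40263712040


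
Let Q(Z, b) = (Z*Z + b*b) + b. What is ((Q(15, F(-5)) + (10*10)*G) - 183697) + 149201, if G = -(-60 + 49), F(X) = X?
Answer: -33151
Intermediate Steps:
Q(Z, b) = b + Z² + b² (Q(Z, b) = (Z² + b²) + b = b + Z² + b²)
G = 11 (G = -1*(-11) = 11)
((Q(15, F(-5)) + (10*10)*G) - 183697) + 149201 = (((-5 + 15² + (-5)²) + (10*10)*11) - 183697) + 149201 = (((-5 + 225 + 25) + 100*11) - 183697) + 149201 = ((245 + 1100) - 183697) + 149201 = (1345 - 183697) + 149201 = -182352 + 149201 = -33151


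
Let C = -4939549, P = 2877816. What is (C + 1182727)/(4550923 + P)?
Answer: -3756822/7428739 ≈ -0.50571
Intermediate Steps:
(C + 1182727)/(4550923 + P) = (-4939549 + 1182727)/(4550923 + 2877816) = -3756822/7428739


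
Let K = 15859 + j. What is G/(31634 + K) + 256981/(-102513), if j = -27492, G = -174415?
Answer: -7673227292/683454171 ≈ -11.227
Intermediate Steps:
K = -11633 (K = 15859 - 27492 = -11633)
G/(31634 + K) + 256981/(-102513) = -174415/(31634 - 11633) + 256981/(-102513) = -174415/20001 + 256981*(-1/102513) = -174415*1/20001 - 256981/102513 = -174415/20001 - 256981/102513 = -7673227292/683454171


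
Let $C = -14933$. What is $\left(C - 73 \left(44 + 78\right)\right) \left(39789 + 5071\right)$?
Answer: $-1069417540$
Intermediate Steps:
$\left(C - 73 \left(44 + 78\right)\right) \left(39789 + 5071\right) = \left(-14933 - 73 \left(44 + 78\right)\right) \left(39789 + 5071\right) = \left(-14933 - 8906\right) 44860 = \left(-23839\right) 44860 = -1069417540$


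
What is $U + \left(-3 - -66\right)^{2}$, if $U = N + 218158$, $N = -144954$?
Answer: $77173$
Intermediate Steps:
$U = 73204$ ($U = -144954 + 218158 = 73204$)
$U + \left(-3 - -66\right)^{2} = 73204 + \left(-3 - -66\right)^{2} = 73204 + \left(-3 + 66\right)^{2} = 73204 + 63^{2} = 73204 + 3969 = 77173$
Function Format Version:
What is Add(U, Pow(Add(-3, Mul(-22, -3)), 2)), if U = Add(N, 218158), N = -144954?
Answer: 77173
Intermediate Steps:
U = 73204 (U = Add(-144954, 218158) = 73204)
Add(U, Pow(Add(-3, Mul(-22, -3)), 2)) = Add(73204, Pow(Add(-3, Mul(-22, -3)), 2)) = Add(73204, Pow(Add(-3, 66), 2)) = Add(73204, Pow(63, 2)) = Add(73204, 3969) = 77173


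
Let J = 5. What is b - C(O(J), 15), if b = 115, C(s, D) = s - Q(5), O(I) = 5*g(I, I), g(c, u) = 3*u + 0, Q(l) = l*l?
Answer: 65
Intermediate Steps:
Q(l) = l**2
g(c, u) = 3*u
O(I) = 15*I (O(I) = 5*(3*I) = 15*I)
C(s, D) = -25 + s (C(s, D) = s - 1*5**2 = s - 1*25 = s - 25 = -25 + s)
b - C(O(J), 15) = 115 - (-25 + 15*5) = 115 - (-25 + 75) = 115 - 1*50 = 115 - 50 = 65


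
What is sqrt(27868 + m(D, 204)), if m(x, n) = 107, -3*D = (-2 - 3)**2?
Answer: 5*sqrt(1119) ≈ 167.26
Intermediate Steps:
D = -25/3 (D = -(-2 - 3)**2/3 = -1/3*(-5)**2 = -1/3*25 = -25/3 ≈ -8.3333)
sqrt(27868 + m(D, 204)) = sqrt(27868 + 107) = sqrt(27975) = 5*sqrt(1119)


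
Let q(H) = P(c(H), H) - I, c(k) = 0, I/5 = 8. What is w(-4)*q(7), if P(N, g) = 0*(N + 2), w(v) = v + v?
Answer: 320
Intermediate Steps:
I = 40 (I = 5*8 = 40)
w(v) = 2*v
P(N, g) = 0 (P(N, g) = 0*(2 + N) = 0)
q(H) = -40 (q(H) = 0 - 1*40 = 0 - 40 = -40)
w(-4)*q(7) = (2*(-4))*(-40) = -8*(-40) = 320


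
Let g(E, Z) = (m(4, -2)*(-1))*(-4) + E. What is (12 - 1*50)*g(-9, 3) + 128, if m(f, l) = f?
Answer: -138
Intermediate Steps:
g(E, Z) = 16 + E (g(E, Z) = (4*(-1))*(-4) + E = -4*(-4) + E = 16 + E)
(12 - 1*50)*g(-9, 3) + 128 = (12 - 1*50)*(16 - 9) + 128 = (12 - 50)*7 + 128 = -38*7 + 128 = -266 + 128 = -138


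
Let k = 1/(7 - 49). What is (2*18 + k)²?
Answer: 2283121/1764 ≈ 1294.3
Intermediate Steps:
k = -1/42 (k = 1/(-42) = -1/42 ≈ -0.023810)
(2*18 + k)² = (2*18 - 1/42)² = (36 - 1/42)² = (1511/42)² = 2283121/1764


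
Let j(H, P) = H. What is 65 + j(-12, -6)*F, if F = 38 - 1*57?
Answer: 293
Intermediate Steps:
F = -19 (F = 38 - 57 = -19)
65 + j(-12, -6)*F = 65 - 12*(-19) = 65 + 228 = 293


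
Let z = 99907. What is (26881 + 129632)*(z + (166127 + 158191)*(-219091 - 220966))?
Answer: -22337270261254347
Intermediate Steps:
(26881 + 129632)*(z + (166127 + 158191)*(-219091 - 220966)) = (26881 + 129632)*(99907 + (166127 + 158191)*(-219091 - 220966)) = 156513*(99907 + 324318*(-440057)) = 156513*(99907 - 142718406126) = 156513*(-142718306219) = -22337270261254347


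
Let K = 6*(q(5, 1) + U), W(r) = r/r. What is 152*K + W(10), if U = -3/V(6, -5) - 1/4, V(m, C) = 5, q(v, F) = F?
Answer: 689/5 ≈ 137.80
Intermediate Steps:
W(r) = 1
U = -17/20 (U = -3/5 - 1/4 = -17/20 ≈ -0.85000)
K = 9/10 (K = 6*(1 - 17/20) = 6*(3/20) = 9/10 ≈ 0.90000)
152*K + W(10) = 152*(9/10) + 1 = 684/5 + 1 = 689/5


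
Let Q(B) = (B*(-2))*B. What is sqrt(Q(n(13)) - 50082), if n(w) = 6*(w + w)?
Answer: I*sqrt(98754) ≈ 314.25*I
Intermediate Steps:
n(w) = 12*w (n(w) = 6*(2*w) = 12*w)
Q(B) = -2*B**2 (Q(B) = (-2*B)*B = -2*B**2)
sqrt(Q(n(13)) - 50082) = sqrt(-2*(12*13)**2 - 50082) = sqrt(-2*156**2 - 50082) = sqrt(-2*24336 - 50082) = sqrt(-48672 - 50082) = sqrt(-98754) = I*sqrt(98754)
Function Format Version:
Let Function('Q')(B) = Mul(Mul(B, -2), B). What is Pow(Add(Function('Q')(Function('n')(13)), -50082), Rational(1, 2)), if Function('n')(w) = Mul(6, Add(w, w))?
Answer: Mul(I, Pow(98754, Rational(1, 2))) ≈ Mul(314.25, I)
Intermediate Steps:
Function('n')(w) = Mul(12, w) (Function('n')(w) = Mul(6, Mul(2, w)) = Mul(12, w))
Function('Q')(B) = Mul(-2, Pow(B, 2)) (Function('Q')(B) = Mul(Mul(-2, B), B) = Mul(-2, Pow(B, 2)))
Pow(Add(Function('Q')(Function('n')(13)), -50082), Rational(1, 2)) = Pow(Add(Mul(-2, Pow(Mul(12, 13), 2)), -50082), Rational(1, 2)) = Pow(Add(Mul(-2, Pow(156, 2)), -50082), Rational(1, 2)) = Pow(Add(Mul(-2, 24336), -50082), Rational(1, 2)) = Pow(Add(-48672, -50082), Rational(1, 2)) = Pow(-98754, Rational(1, 2)) = Mul(I, Pow(98754, Rational(1, 2)))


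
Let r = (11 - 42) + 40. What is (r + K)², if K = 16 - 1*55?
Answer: 900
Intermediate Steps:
r = 9 (r = -31 + 40 = 9)
K = -39 (K = 16 - 55 = -39)
(r + K)² = (9 - 39)² = (-30)² = 900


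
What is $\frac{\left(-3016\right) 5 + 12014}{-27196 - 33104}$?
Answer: $\frac{511}{10050} \approx 0.050846$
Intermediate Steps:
$\frac{\left(-3016\right) 5 + 12014}{-27196 - 33104} = \frac{-15080 + 12014}{-60300} = \left(-3066\right) \left(- \frac{1}{60300}\right) = \frac{511}{10050}$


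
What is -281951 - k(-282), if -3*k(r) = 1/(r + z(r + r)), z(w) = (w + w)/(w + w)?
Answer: -237684694/843 ≈ -2.8195e+5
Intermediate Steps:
z(w) = 1 (z(w) = (2*w)/((2*w)) = (2*w)*(1/(2*w)) = 1)
k(r) = -1/(3*(1 + r)) (k(r) = -1/(3*(r + 1)) = -1/(3*(1 + r)))
-281951 - k(-282) = -281951 - (-1)/(3 + 3*(-282)) = -281951 - (-1)/(3 - 846) = -281951 - (-1)/(-843) = -281951 - (-1)*(-1)/843 = -281951 - 1*1/843 = -281951 - 1/843 = -237684694/843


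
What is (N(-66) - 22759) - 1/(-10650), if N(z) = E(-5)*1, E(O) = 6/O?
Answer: -242396129/10650 ≈ -22760.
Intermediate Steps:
N(z) = -6/5 (N(z) = (6/(-5))*1 = (6*(-⅕))*1 = -6/5*1 = -6/5)
(N(-66) - 22759) - 1/(-10650) = (-6/5 - 22759) - 1/(-10650) = -113801/5 - 1*(-1/10650) = -113801/5 + 1/10650 = -242396129/10650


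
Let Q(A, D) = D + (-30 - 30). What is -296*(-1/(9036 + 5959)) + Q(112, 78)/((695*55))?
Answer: 2316902/114636775 ≈ 0.020211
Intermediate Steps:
Q(A, D) = -60 + D (Q(A, D) = D - 60 = -60 + D)
-296*(-1/(9036 + 5959)) + Q(112, 78)/((695*55)) = -296*(-1/(9036 + 5959)) + (-60 + 78)/((695*55)) = -296/((-1*14995)) + 18/38225 = -296/(-14995) + 18*(1/38225) = -296*(-1/14995) + 18/38225 = 296/14995 + 18/38225 = 2316902/114636775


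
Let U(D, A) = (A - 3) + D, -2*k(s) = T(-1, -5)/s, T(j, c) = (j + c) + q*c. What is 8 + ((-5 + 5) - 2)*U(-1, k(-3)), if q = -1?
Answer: 49/3 ≈ 16.333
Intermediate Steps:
T(j, c) = j (T(j, c) = (j + c) - c = (c + j) - c = j)
k(s) = 1/(2*s) (k(s) = -(-1)/(2*s) = 1/(2*s))
U(D, A) = -3 + A + D (U(D, A) = (-3 + A) + D = -3 + A + D)
8 + ((-5 + 5) - 2)*U(-1, k(-3)) = 8 + ((-5 + 5) - 2)*(-3 + (½)/(-3) - 1) = 8 + (0 - 2)*(-3 + (½)*(-⅓) - 1) = 8 - 2*(-3 - ⅙ - 1) = 8 - 2*(-25/6) = 8 + 25/3 = 49/3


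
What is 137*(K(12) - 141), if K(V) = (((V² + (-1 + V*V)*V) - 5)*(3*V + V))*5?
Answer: 60973083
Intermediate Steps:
K(V) = 20*V*(-5 + V² + V*(-1 + V²)) (K(V) = (((V² + (-1 + V²)*V) - 5)*(4*V))*5 = (((V² + V*(-1 + V²)) - 5)*(4*V))*5 = ((-5 + V² + V*(-1 + V²))*(4*V))*5 = (4*V*(-5 + V² + V*(-1 + V²)))*5 = 20*V*(-5 + V² + V*(-1 + V²)))
137*(K(12) - 141) = 137*(20*12*(-5 + 12² + 12³ - 1*12) - 141) = 137*(20*12*(-5 + 144 + 1728 - 12) - 141) = 137*(20*12*1855 - 141) = 137*(445200 - 141) = 137*445059 = 60973083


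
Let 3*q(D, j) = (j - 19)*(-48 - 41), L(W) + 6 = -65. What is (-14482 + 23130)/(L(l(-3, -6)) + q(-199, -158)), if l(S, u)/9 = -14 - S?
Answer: 2162/1295 ≈ 1.6695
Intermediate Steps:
l(S, u) = -126 - 9*S (l(S, u) = 9*(-14 - S) = -126 - 9*S)
L(W) = -71 (L(W) = -6 - 65 = -71)
q(D, j) = 1691/3 - 89*j/3 (q(D, j) = ((j - 19)*(-48 - 41))/3 = ((-19 + j)*(-89))/3 = (1691 - 89*j)/3 = 1691/3 - 89*j/3)
(-14482 + 23130)/(L(l(-3, -6)) + q(-199, -158)) = (-14482 + 23130)/(-71 + (1691/3 - 89/3*(-158))) = 8648/(-71 + (1691/3 + 14062/3)) = 8648/(-71 + 5251) = 8648/5180 = 8648*(1/5180) = 2162/1295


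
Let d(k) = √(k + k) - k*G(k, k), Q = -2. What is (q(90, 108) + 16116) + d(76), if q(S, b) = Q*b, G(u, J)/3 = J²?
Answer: -1301028 + 2*√38 ≈ -1.3010e+6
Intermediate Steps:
G(u, J) = 3*J²
q(S, b) = -2*b
d(k) = -3*k³ + √2*√k (d(k) = √(k + k) - k*3*k² = √(2*k) - 3*k³ = √2*√k - 3*k³ = -3*k³ + √2*√k)
(q(90, 108) + 16116) + d(76) = (-2*108 + 16116) + (-3*76³ + √2*√76) = (-216 + 16116) + (-3*438976 + √2*(2*√19)) = 15900 + (-1316928 + 2*√38) = -1301028 + 2*√38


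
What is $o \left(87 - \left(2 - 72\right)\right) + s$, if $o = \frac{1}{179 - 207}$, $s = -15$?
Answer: $- \frac{577}{28} \approx -20.607$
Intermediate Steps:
$o = - \frac{1}{28}$ ($o = \frac{1}{-28} = - \frac{1}{28} \approx -0.035714$)
$o \left(87 - \left(2 - 72\right)\right) + s = - \frac{87 - \left(2 - 72\right)}{28} - 15 = - \frac{87 - -70}{28} - 15 = - \frac{87 + 70}{28} - 15 = \left(- \frac{1}{28}\right) 157 - 15 = - \frac{157}{28} - 15 = - \frac{577}{28}$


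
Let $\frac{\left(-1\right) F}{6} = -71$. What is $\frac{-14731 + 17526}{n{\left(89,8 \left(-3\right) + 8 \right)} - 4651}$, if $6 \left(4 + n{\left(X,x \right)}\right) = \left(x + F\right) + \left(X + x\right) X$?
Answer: $- \frac{16770}{21023} \approx -0.7977$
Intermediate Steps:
$F = 426$ ($F = \left(-6\right) \left(-71\right) = 426$)
$n{\left(X,x \right)} = 67 + \frac{x}{6} + \frac{X \left(X + x\right)}{6}$ ($n{\left(X,x \right)} = -4 + \frac{\left(x + 426\right) + \left(X + x\right) X}{6} = -4 + \frac{\left(426 + x\right) + X \left(X + x\right)}{6} = -4 + \frac{426 + x + X \left(X + x\right)}{6} = -4 + \left(71 + \frac{x}{6} + \frac{X \left(X + x\right)}{6}\right) = 67 + \frac{x}{6} + \frac{X \left(X + x\right)}{6}$)
$\frac{-14731 + 17526}{n{\left(89,8 \left(-3\right) + 8 \right)} - 4651} = \frac{-14731 + 17526}{\left(67 + \frac{8 \left(-3\right) + 8}{6} + \frac{89^{2}}{6} + \frac{1}{6} \cdot 89 \left(8 \left(-3\right) + 8\right)\right) - 4651} = \frac{2795}{\left(67 + \frac{-24 + 8}{6} + \frac{1}{6} \cdot 7921 + \frac{1}{6} \cdot 89 \left(-24 + 8\right)\right) - 4651} = \frac{2795}{\left(67 + \frac{1}{6} \left(-16\right) + \frac{7921}{6} + \frac{1}{6} \cdot 89 \left(-16\right)\right) - 4651} = \frac{2795}{\left(67 - \frac{8}{3} + \frac{7921}{6} - \frac{712}{3}\right) - 4651} = \frac{2795}{\frac{6883}{6} - 4651} = \frac{2795}{- \frac{21023}{6}} = 2795 \left(- \frac{6}{21023}\right) = - \frac{16770}{21023}$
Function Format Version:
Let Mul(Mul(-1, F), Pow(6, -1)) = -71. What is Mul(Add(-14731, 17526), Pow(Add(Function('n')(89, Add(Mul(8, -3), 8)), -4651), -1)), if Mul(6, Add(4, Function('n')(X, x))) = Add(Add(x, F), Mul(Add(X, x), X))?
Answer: Rational(-16770, 21023) ≈ -0.79770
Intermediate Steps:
F = 426 (F = Mul(-6, -71) = 426)
Function('n')(X, x) = Add(67, Mul(Rational(1, 6), x), Mul(Rational(1, 6), X, Add(X, x))) (Function('n')(X, x) = Add(-4, Mul(Rational(1, 6), Add(Add(x, 426), Mul(Add(X, x), X)))) = Add(-4, Mul(Rational(1, 6), Add(Add(426, x), Mul(X, Add(X, x))))) = Add(-4, Mul(Rational(1, 6), Add(426, x, Mul(X, Add(X, x))))) = Add(-4, Add(71, Mul(Rational(1, 6), x), Mul(Rational(1, 6), X, Add(X, x)))) = Add(67, Mul(Rational(1, 6), x), Mul(Rational(1, 6), X, Add(X, x))))
Mul(Add(-14731, 17526), Pow(Add(Function('n')(89, Add(Mul(8, -3), 8)), -4651), -1)) = Mul(Add(-14731, 17526), Pow(Add(Add(67, Mul(Rational(1, 6), Add(Mul(8, -3), 8)), Mul(Rational(1, 6), Pow(89, 2)), Mul(Rational(1, 6), 89, Add(Mul(8, -3), 8))), -4651), -1)) = Mul(2795, Pow(Add(Add(67, Mul(Rational(1, 6), Add(-24, 8)), Mul(Rational(1, 6), 7921), Mul(Rational(1, 6), 89, Add(-24, 8))), -4651), -1)) = Mul(2795, Pow(Add(Add(67, Mul(Rational(1, 6), -16), Rational(7921, 6), Mul(Rational(1, 6), 89, -16)), -4651), -1)) = Mul(2795, Pow(Add(Add(67, Rational(-8, 3), Rational(7921, 6), Rational(-712, 3)), -4651), -1)) = Mul(2795, Pow(Add(Rational(6883, 6), -4651), -1)) = Mul(2795, Pow(Rational(-21023, 6), -1)) = Mul(2795, Rational(-6, 21023)) = Rational(-16770, 21023)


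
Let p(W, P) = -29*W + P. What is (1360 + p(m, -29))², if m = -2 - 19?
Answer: 3763600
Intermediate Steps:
m = -21
p(W, P) = P - 29*W
(1360 + p(m, -29))² = (1360 + (-29 - 29*(-21)))² = (1360 + (-29 + 609))² = (1360 + 580)² = 1940² = 3763600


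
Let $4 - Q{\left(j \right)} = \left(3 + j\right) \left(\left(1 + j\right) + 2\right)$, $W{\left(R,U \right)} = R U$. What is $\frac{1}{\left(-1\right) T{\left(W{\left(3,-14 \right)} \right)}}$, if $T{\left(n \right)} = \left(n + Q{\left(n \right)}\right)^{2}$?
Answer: $- \frac{1}{2430481} \approx -4.1144 \cdot 10^{-7}$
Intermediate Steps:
$Q{\left(j \right)} = 4 - \left(3 + j\right)^{2}$ ($Q{\left(j \right)} = 4 - \left(3 + j\right) \left(\left(1 + j\right) + 2\right) = 4 - \left(3 + j\right) \left(3 + j\right) = 4 - \left(3 + j\right)^{2}$)
$T{\left(n \right)} = \left(4 + n - \left(3 + n\right)^{2}\right)^{2}$ ($T{\left(n \right)} = \left(n - \left(-4 + \left(3 + n\right)^{2}\right)\right)^{2} = \left(4 + n - \left(3 + n\right)^{2}\right)^{2}$)
$\frac{1}{\left(-1\right) T{\left(W{\left(3,-14 \right)} \right)}} = \frac{1}{\left(-1\right) \left(4 + 3 \left(-14\right) - \left(3 + 3 \left(-14\right)\right)^{2}\right)^{2}} = \frac{1}{\left(-1\right) \left(4 - 42 - \left(3 - 42\right)^{2}\right)^{2}} = \frac{1}{\left(-1\right) \left(4 - 42 - \left(-39\right)^{2}\right)^{2}} = \frac{1}{\left(-1\right) \left(4 - 42 - 1521\right)^{2}} = \frac{1}{\left(-1\right) \left(-1559\right)^{2}} = \frac{1}{\left(-1\right) 2430481} = \frac{1}{-2430481} = - \frac{1}{2430481}$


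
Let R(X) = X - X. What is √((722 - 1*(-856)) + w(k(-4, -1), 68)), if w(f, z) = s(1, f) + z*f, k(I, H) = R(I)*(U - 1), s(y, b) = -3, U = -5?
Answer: 15*√7 ≈ 39.686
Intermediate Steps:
R(X) = 0
k(I, H) = 0 (k(I, H) = 0*(-5 - 1) = 0*(-6) = 0)
w(f, z) = -3 + f*z (w(f, z) = -3 + z*f = -3 + f*z)
√((722 - 1*(-856)) + w(k(-4, -1), 68)) = √((722 - 1*(-856)) + (-3 + 0*68)) = √((722 + 856) + (-3 + 0)) = √(1578 - 3) = √1575 = 15*√7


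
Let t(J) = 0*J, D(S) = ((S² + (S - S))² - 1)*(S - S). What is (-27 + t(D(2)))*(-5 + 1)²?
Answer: -432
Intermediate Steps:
D(S) = 0 (D(S) = ((S² + 0)² - 1)*0 = ((S²)² - 1)*0 = (S⁴ - 1)*0 = (-1 + S⁴)*0 = 0)
t(J) = 0
(-27 + t(D(2)))*(-5 + 1)² = (-27 + 0)*(-5 + 1)² = -27*(-4)² = -27*16 = -432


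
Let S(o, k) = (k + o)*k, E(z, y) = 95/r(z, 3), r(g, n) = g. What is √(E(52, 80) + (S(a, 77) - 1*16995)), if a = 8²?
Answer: I*√4148053/26 ≈ 78.334*I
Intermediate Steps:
a = 64
E(z, y) = 95/z
S(o, k) = k*(k + o)
√(E(52, 80) + (S(a, 77) - 1*16995)) = √(95/52 + (77*(77 + 64) - 1*16995)) = √(95*(1/52) + (77*141 - 16995)) = √(95/52 + (10857 - 16995)) = √(95/52 - 6138) = √(-319081/52) = I*√4148053/26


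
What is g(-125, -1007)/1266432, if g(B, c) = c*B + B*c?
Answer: 125875/633216 ≈ 0.19879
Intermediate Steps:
g(B, c) = 2*B*c (g(B, c) = B*c + B*c = 2*B*c)
g(-125, -1007)/1266432 = (2*(-125)*(-1007))/1266432 = 251750*(1/1266432) = 125875/633216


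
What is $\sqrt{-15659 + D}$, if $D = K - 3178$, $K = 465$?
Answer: $2 i \sqrt{4593} \approx 135.54 i$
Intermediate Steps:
$D = -2713$ ($D = 465 - 3178 = -2713$)
$\sqrt{-15659 + D} = \sqrt{-15659 - 2713} = \sqrt{-18372} = 2 i \sqrt{4593}$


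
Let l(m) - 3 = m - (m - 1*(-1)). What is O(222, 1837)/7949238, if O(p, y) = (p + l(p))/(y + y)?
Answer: 56/7301375103 ≈ 7.6698e-9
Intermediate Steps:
l(m) = 2 (l(m) = 3 + (m - (m - 1*(-1))) = 3 + (m - (m + 1)) = 3 + (m - (1 + m)) = 3 + (m + (-1 - m)) = 3 - 1 = 2)
O(p, y) = (2 + p)/(2*y) (O(p, y) = (p + 2)/(y + y) = (2 + p)/((2*y)) = (2 + p)*(1/(2*y)) = (2 + p)/(2*y))
O(222, 1837)/7949238 = ((½)*(2 + 222)/1837)/7949238 = ((½)*(1/1837)*224)*(1/7949238) = (112/1837)*(1/7949238) = 56/7301375103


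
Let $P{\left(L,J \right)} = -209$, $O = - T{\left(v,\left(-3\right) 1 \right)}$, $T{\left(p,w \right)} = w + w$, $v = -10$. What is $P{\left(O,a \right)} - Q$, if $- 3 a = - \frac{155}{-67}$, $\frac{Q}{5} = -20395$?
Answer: $101766$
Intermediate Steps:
$Q = -101975$ ($Q = 5 \left(-20395\right) = -101975$)
$a = - \frac{155}{201}$ ($a = - \frac{\left(-155\right) \frac{1}{-67}}{3} = - \frac{\left(-155\right) \left(- \frac{1}{67}\right)}{3} = \left(- \frac{1}{3}\right) \frac{155}{67} = - \frac{155}{201} \approx -0.77114$)
$T{\left(p,w \right)} = 2 w$
$O = 6$ ($O = - 2 \left(\left(-3\right) 1\right) = - 2 \left(-3\right) = \left(-1\right) \left(-6\right) = 6$)
$P{\left(O,a \right)} - Q = -209 - -101975 = -209 + 101975 = 101766$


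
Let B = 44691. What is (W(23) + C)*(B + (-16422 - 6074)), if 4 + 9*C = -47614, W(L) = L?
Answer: -1052287145/9 ≈ -1.1692e+8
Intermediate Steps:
C = -47618/9 (C = -4/9 + (⅑)*(-47614) = -4/9 - 47614/9 = -47618/9 ≈ -5290.9)
(W(23) + C)*(B + (-16422 - 6074)) = (23 - 47618/9)*(44691 + (-16422 - 6074)) = -47411*(44691 - 22496)/9 = -47411/9*22195 = -1052287145/9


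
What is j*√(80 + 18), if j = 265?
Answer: 1855*√2 ≈ 2623.4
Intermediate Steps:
j*√(80 + 18) = 265*√(80 + 18) = 265*√98 = 265*(7*√2) = 1855*√2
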